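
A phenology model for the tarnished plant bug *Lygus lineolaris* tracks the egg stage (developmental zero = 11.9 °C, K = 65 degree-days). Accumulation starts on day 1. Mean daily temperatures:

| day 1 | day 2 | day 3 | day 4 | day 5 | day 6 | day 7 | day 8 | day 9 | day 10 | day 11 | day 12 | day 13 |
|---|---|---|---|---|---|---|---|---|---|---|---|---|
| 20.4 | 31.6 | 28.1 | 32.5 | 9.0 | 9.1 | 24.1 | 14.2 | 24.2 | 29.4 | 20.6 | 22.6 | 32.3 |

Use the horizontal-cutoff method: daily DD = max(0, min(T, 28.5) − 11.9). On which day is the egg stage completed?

Daily DD above 11.9 °C (capped at 16.6): 8.5, 16.6, 16.2, 16.6, 0.0, 0.0, 12.2, 2.3, 12.3, 16.6, 8.7, 10.7, 16.6.
Cumulative: 8.5, 25.1, 41.3, 57.9, 57.9, 57.9, 70.1, 72.4, 84.7, 101.3, 110.0, 120.7, 137.3.
The total first reaches 65 DD on day 7.

day 7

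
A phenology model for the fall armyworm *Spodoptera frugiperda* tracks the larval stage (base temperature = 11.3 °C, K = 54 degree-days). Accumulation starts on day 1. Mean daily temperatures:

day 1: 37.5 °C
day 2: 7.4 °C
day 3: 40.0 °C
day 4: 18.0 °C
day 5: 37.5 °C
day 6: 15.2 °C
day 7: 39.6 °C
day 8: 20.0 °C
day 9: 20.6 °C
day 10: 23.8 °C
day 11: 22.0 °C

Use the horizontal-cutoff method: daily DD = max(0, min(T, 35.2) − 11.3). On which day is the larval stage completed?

Daily DD above 11.3 °C (capped at 23.9): 23.9, 0.0, 23.9, 6.7, 23.9, 3.9, 23.9, 8.7, 9.3, 12.5, 10.7.
Cumulative: 23.9, 23.9, 47.8, 54.5, 78.4, 82.3, 106.2, 114.9, 124.2, 136.7, 147.4.
The total first reaches 54 DD on day 4.

day 4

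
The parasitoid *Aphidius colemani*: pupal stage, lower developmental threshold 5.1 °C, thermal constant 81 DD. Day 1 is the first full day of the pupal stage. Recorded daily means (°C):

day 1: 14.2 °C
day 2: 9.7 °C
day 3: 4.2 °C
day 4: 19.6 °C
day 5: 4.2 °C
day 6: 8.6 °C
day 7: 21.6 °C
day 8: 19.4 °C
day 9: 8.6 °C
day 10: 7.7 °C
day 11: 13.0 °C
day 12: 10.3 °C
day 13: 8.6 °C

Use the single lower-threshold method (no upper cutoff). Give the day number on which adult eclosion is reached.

day 12

Daily DD above 5.1 °C: 9.1, 4.6, 0.0, 14.5, 0.0, 3.5, 16.5, 14.3, 3.5, 2.6, 7.9, 5.2, 3.5.
Cumulative: 9.1, 13.7, 13.7, 28.2, 28.2, 31.7, 48.2, 62.5, 66.0, 68.6, 76.5, 81.7, 85.2.
The total first reaches 81 DD on day 12.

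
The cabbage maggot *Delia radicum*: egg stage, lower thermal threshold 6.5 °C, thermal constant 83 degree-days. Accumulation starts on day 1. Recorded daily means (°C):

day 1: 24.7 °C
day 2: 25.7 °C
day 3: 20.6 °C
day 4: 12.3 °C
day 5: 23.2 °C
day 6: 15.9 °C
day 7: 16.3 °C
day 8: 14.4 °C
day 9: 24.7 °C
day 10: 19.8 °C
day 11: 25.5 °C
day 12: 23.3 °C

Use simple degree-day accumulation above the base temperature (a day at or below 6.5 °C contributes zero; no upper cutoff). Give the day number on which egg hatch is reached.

Daily DD above 6.5 °C: 18.2, 19.2, 14.1, 5.8, 16.7, 9.4, 9.8, 7.9, 18.2, 13.3, 19.0, 16.8.
Cumulative: 18.2, 37.4, 51.5, 57.3, 74.0, 83.4, 93.2, 101.1, 119.3, 132.6, 151.6, 168.4.
The total first reaches 83 DD on day 6.

day 6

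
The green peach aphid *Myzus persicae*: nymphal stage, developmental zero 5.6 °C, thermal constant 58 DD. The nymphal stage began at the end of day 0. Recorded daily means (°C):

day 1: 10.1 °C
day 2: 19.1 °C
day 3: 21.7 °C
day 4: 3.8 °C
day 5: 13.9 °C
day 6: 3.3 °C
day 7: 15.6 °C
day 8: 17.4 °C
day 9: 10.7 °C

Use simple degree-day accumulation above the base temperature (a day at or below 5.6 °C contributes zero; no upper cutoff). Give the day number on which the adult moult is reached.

Daily DD above 5.6 °C: 4.5, 13.5, 16.1, 0.0, 8.3, 0.0, 10.0, 11.8, 5.1.
Cumulative: 4.5, 18.0, 34.1, 34.1, 42.4, 42.4, 52.4, 64.2, 69.3.
The total first reaches 58 DD on day 8.

day 8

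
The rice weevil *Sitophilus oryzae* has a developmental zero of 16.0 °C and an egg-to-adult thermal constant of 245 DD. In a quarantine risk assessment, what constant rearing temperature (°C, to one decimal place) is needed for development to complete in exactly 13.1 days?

Required daily accumulation = 245 / 13.1 = 18.702 DD/day.
T = T_base + 18.702 = 16.0 + 18.702 = 34.702 ≈ 34.7 °C.

34.7 °C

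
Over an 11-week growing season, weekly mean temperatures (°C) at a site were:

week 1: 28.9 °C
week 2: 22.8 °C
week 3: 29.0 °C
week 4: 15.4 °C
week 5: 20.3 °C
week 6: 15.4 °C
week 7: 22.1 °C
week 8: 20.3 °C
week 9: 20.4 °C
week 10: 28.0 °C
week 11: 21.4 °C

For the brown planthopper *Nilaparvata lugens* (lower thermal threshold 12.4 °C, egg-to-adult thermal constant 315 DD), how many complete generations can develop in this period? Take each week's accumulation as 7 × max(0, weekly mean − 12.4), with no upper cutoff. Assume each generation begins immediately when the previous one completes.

2 generations

Weekly DD (7 × max(0, T̄ − 12.4)): 115.5, 72.8, 116.2, 21.0, 55.3, 21.0, 67.9, 55.3, 56.0, 109.2, 63.0.
Season total = 753.2 DD.
Complete generations = ⌊753.2 / 315⌋ = 2.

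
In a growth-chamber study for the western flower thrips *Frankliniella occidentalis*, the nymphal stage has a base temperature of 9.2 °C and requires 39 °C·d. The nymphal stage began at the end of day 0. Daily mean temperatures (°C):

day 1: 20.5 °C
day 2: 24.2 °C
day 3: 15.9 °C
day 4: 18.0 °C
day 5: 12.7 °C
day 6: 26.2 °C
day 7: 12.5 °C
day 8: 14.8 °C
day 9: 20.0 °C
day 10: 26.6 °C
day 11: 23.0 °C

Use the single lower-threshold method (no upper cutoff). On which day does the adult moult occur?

day 4

Daily DD above 9.2 °C: 11.3, 15.0, 6.7, 8.8, 3.5, 17.0, 3.3, 5.6, 10.8, 17.4, 13.8.
Cumulative: 11.3, 26.3, 33.0, 41.8, 45.3, 62.3, 65.6, 71.2, 82.0, 99.4, 113.2.
The total first reaches 39 DD on day 4.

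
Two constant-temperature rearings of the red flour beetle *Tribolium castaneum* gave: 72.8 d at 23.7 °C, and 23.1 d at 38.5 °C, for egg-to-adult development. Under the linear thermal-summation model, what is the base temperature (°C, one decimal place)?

Linear rate model ⇒ the product D·(T − T_b) is constant across temperatures.
72.8·(23.7 − T_b) = 23.1·(38.5 − T_b)
T_b = (72.8·23.7 − 23.1·38.5) / (72.8 − 23.1) = 836.01 / 49.7 = 16.821 °C ≈ 16.8 °C.

16.8 °C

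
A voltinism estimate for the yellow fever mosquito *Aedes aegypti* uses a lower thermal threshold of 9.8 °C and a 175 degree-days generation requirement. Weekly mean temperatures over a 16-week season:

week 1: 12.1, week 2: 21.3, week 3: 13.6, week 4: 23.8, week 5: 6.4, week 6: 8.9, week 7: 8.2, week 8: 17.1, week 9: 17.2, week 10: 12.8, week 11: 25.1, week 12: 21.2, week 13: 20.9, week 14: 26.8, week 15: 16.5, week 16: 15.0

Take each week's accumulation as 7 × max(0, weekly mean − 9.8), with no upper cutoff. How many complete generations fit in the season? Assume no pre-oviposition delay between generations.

Weekly DD (7 × max(0, T̄ − 9.8)): 16.1, 80.5, 26.6, 98.0, 0.0, 0.0, 0.0, 51.1, 51.8, 21.0, 107.1, 79.8, 77.7, 119.0, 46.9, 36.4.
Season total = 812.0 DD.
Complete generations = ⌊812.0 / 175⌋ = 4.

4 generations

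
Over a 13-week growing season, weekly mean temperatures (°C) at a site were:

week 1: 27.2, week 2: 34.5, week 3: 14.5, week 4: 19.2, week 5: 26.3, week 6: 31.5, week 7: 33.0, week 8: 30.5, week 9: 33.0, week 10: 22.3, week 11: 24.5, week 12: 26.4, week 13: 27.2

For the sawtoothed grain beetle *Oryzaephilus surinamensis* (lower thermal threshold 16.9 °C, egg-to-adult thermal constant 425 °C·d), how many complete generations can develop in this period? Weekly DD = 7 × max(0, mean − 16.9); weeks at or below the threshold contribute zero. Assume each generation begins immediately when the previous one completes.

Weekly DD (7 × max(0, T̄ − 16.9)): 72.1, 123.2, 0.0, 16.1, 65.8, 102.2, 112.7, 95.2, 112.7, 37.8, 53.2, 66.5, 72.1.
Season total = 929.6 DD.
Complete generations = ⌊929.6 / 425⌋ = 2.

2 generations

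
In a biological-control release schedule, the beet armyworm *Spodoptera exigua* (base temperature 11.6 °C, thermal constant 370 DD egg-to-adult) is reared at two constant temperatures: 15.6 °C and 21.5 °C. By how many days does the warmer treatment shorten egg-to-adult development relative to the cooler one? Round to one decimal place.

At 15.6 °C: 370 / (15.6 − 11.6) = 370 / 4.0 = 92.500 d.
At 21.5 °C: 370 / (21.5 − 11.6) = 370 / 9.9 = 37.374 d.
Difference = |92.500 − 37.374| = 55.126 ≈ 55.1 days.

55.1 days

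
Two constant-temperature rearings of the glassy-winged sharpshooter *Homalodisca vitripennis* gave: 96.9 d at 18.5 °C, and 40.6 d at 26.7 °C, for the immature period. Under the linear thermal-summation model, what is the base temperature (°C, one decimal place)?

12.6 °C

Linear rate model ⇒ the product D·(T − T_b) is constant across temperatures.
96.9·(18.5 − T_b) = 40.6·(26.7 − T_b)
T_b = (96.9·18.5 − 40.6·26.7) / (96.9 − 40.6) = 708.63 / 56.3 = 12.587 °C ≈ 12.6 °C.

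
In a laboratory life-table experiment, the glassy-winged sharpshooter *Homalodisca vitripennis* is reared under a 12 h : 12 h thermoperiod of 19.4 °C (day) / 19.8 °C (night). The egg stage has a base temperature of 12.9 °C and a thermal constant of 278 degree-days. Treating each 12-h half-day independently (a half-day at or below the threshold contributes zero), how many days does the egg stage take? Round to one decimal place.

41.5 days

Day half: max(0, 19.4 − 12.9) × 0.5 = 6.5 × 0.5 = 3.25 DD.
Night half: max(0, 19.8 − 12.9) × 0.5 = 6.9 × 0.5 = 3.45 DD.
Per 24 h: 6.70 DD/day.
Duration = 278 / 6.70 = 41.493 ≈ 41.5 days.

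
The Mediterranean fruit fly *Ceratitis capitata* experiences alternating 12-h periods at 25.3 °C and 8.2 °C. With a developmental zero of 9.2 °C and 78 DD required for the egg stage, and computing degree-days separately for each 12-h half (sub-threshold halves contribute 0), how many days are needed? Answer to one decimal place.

Day half: max(0, 25.3 − 9.2) × 0.5 = 16.1 × 0.5 = 8.05 DD.
Night half: max(0, 8.2 − 9.2) × 0.5 = 0.0 × 0.5 = 0.00 DD.
Per 24 h: 8.05 DD/day.
Duration = 78 / 8.05 = 9.689 ≈ 9.7 days.

9.7 days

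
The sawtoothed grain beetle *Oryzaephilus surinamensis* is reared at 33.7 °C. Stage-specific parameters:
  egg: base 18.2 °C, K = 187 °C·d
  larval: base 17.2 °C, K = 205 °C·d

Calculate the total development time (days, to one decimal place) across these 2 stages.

egg: 187 / (33.7 − 18.2) = 187 / 15.5 = 12.065 d.
larval: 205 / (33.7 − 17.2) = 205 / 16.5 = 12.424 d.
Sum = 24.489 ≈ 24.5 days.

24.5 days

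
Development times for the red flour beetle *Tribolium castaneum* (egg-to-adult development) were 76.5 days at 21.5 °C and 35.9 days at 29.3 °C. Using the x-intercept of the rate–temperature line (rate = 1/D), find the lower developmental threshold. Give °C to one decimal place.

14.6 °C

Under the model K = D·(T − T_b), so D₁·(T₁ − T_b) = D₂·(T₂ − T_b).
76.5·(21.5 − T_b) = 35.9·(29.3 − T_b)
T_b = (76.5·21.5 − 35.9·29.3) / (76.5 − 35.9) = 592.88 / 40.6 = 14.603 °C ≈ 14.6 °C.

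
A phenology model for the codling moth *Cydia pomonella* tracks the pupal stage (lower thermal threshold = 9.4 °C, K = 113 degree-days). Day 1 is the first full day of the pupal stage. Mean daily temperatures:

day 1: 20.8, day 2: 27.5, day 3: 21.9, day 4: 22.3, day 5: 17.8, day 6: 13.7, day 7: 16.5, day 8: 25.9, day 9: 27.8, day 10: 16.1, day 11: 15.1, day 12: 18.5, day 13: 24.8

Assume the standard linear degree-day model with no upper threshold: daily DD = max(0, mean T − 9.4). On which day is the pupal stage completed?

day 10

Daily DD above 9.4 °C: 11.4, 18.1, 12.5, 12.9, 8.4, 4.3, 7.1, 16.5, 18.4, 6.7, 5.7, 9.1, 15.4.
Cumulative: 11.4, 29.5, 42.0, 54.9, 63.3, 67.6, 74.7, 91.2, 109.6, 116.3, 122.0, 131.1, 146.5.
The total first reaches 113 DD on day 10.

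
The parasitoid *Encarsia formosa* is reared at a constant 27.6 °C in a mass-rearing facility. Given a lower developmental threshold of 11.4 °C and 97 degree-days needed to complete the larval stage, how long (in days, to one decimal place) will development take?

Daily accumulation = 27.6 − 11.4 = 16.2 DD/day.
Duration = 97 / 16.2 = 5.988 ≈ 6.0 days.

6.0 days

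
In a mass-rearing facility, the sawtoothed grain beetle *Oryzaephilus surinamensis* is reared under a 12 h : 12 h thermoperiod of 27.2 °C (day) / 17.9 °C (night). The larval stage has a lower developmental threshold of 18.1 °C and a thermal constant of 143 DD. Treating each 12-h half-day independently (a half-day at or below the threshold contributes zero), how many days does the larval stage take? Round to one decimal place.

31.4 days

Day half: max(0, 27.2 − 18.1) × 0.5 = 9.1 × 0.5 = 4.55 DD.
Night half: max(0, 17.9 − 18.1) × 0.5 = 0.0 × 0.5 = 0.00 DD.
Per 24 h: 4.55 DD/day.
Duration = 143 / 4.55 = 31.429 ≈ 31.4 days.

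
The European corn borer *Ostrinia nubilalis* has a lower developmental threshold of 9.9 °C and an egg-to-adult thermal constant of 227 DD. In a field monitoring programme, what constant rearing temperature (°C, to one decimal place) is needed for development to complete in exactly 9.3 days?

Required daily accumulation = 227 / 9.3 = 24.409 DD/day.
T = T_base + 24.409 = 9.9 + 24.409 = 34.309 ≈ 34.3 °C.

34.3 °C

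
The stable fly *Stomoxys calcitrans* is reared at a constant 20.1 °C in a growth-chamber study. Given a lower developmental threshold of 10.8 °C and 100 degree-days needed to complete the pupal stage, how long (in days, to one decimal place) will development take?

10.8 days

Daily accumulation = 20.1 − 10.8 = 9.3 DD/day.
Duration = 100 / 9.3 = 10.753 ≈ 10.8 days.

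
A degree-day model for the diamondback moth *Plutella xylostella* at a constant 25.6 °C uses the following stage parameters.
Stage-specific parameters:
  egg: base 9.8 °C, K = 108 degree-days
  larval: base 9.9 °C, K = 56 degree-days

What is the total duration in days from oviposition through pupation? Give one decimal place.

10.4 days

egg: 108 / (25.6 − 9.8) = 108 / 15.8 = 6.835 d.
larval: 56 / (25.6 − 9.9) = 56 / 15.7 = 3.567 d.
Sum = 10.402 ≈ 10.4 days.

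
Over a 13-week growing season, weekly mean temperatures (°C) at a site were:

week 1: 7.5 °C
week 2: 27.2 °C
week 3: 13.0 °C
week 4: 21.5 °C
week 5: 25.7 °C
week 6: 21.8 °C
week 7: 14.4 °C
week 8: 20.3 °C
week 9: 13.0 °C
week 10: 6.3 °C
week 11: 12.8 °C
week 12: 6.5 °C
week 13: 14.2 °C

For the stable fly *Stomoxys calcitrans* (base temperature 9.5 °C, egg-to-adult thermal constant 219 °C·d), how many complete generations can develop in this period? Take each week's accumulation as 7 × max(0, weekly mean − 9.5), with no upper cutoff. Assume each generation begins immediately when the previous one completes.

2 generations

Weekly DD (7 × max(0, T̄ − 9.5)): 0.0, 123.9, 24.5, 84.0, 113.4, 86.1, 34.3, 75.6, 24.5, 0.0, 23.1, 0.0, 32.9.
Season total = 622.3 DD.
Complete generations = ⌊622.3 / 219⌋ = 2.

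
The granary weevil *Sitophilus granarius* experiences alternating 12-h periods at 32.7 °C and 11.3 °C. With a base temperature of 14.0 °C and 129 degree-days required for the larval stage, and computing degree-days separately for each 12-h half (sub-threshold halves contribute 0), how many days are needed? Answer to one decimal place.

13.8 days

Day half: max(0, 32.7 − 14.0) × 0.5 = 18.7 × 0.5 = 9.35 DD.
Night half: max(0, 11.3 − 14.0) × 0.5 = 0.0 × 0.5 = 0.00 DD.
Per 24 h: 9.35 DD/day.
Duration = 129 / 9.35 = 13.797 ≈ 13.8 days.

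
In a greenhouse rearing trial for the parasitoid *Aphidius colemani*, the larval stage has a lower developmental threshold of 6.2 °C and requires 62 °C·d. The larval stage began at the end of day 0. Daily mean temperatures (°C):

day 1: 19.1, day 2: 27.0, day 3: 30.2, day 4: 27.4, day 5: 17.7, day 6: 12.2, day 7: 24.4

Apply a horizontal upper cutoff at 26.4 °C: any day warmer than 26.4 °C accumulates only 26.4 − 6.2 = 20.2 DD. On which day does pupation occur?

Daily DD above 6.2 °C (capped at 20.2): 12.9, 20.2, 20.2, 20.2, 11.5, 6.0, 18.2.
Cumulative: 12.9, 33.1, 53.3, 73.5, 85.0, 91.0, 109.2.
The total first reaches 62 DD on day 4.

day 4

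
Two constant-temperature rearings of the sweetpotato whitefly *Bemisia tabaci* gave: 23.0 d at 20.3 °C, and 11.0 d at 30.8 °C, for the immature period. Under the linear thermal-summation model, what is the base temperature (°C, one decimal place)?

10.7 °C

Under the model K = D·(T − T_b), so D₁·(T₁ − T_b) = D₂·(T₂ − T_b).
23.0·(20.3 − T_b) = 11.0·(30.8 − T_b)
T_b = (23.0·20.3 − 11.0·30.8) / (23.0 − 11.0) = 128.10 / 12.0 = 10.675 °C ≈ 10.7 °C.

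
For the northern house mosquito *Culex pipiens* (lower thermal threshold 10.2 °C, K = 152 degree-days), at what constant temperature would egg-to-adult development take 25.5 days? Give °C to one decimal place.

16.2 °C

Required daily accumulation = 152 / 25.5 = 5.961 DD/day.
T = T_base + 5.961 = 10.2 + 5.961 = 16.161 ≈ 16.2 °C.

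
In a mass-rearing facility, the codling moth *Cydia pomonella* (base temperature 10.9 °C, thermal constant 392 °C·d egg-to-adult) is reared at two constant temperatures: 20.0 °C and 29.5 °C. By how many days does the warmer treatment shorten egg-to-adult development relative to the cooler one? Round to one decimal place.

22.0 days

At 20.0 °C: 392 / (20.0 − 10.9) = 392 / 9.1 = 43.077 d.
At 29.5 °C: 392 / (29.5 − 10.9) = 392 / 18.6 = 21.075 d.
Difference = |43.077 − 21.075| = 22.002 ≈ 22.0 days.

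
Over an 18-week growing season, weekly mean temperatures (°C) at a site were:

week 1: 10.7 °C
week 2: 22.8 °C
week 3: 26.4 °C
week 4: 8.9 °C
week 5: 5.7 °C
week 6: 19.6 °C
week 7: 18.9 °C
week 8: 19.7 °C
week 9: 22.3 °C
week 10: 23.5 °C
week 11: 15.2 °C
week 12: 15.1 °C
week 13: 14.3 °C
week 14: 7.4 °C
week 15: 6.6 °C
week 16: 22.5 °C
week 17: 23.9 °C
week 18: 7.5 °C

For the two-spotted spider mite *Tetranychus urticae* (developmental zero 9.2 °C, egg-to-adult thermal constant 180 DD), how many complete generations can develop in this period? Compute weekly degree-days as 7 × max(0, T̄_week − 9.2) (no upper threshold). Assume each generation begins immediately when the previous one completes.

Weekly DD (7 × max(0, T̄ − 9.2)): 10.5, 95.2, 120.4, 0.0, 0.0, 72.8, 67.9, 73.5, 91.7, 100.1, 42.0, 41.3, 35.7, 0.0, 0.0, 93.1, 102.9, 0.0.
Season total = 947.1 DD.
Complete generations = ⌊947.1 / 180⌋ = 5.

5 generations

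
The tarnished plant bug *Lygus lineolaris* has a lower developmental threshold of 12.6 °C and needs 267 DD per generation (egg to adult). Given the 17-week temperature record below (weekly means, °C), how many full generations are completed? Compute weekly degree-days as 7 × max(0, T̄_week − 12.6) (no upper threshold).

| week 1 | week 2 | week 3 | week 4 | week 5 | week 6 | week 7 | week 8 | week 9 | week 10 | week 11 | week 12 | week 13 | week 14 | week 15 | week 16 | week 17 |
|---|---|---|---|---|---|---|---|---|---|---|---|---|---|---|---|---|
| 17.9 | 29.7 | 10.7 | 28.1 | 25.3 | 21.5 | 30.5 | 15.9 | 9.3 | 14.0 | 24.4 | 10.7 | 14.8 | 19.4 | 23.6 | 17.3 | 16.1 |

Weekly DD (7 × max(0, T̄ − 12.6)): 37.1, 119.7, 0.0, 108.5, 88.9, 62.3, 125.3, 23.1, 0.0, 9.8, 82.6, 0.0, 15.4, 47.6, 77.0, 32.9, 24.5.
Season total = 854.7 DD.
Complete generations = ⌊854.7 / 267⌋ = 3.

3 generations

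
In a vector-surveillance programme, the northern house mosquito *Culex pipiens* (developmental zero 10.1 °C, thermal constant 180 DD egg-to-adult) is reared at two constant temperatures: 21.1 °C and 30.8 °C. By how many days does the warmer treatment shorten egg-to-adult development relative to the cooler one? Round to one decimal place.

7.7 days

At 21.1 °C: 180 / (21.1 − 10.1) = 180 / 11.0 = 16.364 d.
At 30.8 °C: 180 / (30.8 − 10.1) = 180 / 20.7 = 8.696 d.
Difference = |16.364 − 8.696| = 7.668 ≈ 7.7 days.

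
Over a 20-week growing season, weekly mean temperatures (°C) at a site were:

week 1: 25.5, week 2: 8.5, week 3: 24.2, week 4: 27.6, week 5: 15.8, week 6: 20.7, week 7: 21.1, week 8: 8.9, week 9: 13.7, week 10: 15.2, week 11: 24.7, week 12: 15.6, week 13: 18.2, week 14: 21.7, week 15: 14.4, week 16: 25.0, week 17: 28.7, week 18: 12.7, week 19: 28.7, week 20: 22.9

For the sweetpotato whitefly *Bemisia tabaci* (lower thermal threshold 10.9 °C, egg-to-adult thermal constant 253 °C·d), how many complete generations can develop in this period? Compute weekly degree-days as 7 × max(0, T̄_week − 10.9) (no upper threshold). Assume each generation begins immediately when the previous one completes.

Weekly DD (7 × max(0, T̄ − 10.9)): 102.2, 0.0, 93.1, 116.9, 34.3, 68.6, 71.4, 0.0, 19.6, 30.1, 96.6, 32.9, 51.1, 75.6, 24.5, 98.7, 124.6, 12.6, 124.6, 84.0.
Season total = 1261.4 DD.
Complete generations = ⌊1261.4 / 253⌋ = 4.

4 generations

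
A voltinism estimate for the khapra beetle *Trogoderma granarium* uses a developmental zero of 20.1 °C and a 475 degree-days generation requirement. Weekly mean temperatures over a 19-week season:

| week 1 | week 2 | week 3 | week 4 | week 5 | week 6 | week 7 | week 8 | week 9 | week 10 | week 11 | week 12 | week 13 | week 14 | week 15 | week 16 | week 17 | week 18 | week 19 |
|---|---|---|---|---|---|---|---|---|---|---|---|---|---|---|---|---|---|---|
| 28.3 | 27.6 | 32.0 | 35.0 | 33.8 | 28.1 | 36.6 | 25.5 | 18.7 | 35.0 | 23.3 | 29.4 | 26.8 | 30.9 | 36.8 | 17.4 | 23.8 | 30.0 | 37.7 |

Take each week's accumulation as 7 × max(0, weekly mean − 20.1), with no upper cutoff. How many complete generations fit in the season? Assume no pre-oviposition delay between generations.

2 generations

Weekly DD (7 × max(0, T̄ − 20.1)): 57.4, 52.5, 83.3, 104.3, 95.9, 56.0, 115.5, 37.8, 0.0, 104.3, 22.4, 65.1, 46.9, 75.6, 116.9, 0.0, 25.9, 69.3, 123.2.
Season total = 1252.3 DD.
Complete generations = ⌊1252.3 / 475⌋ = 2.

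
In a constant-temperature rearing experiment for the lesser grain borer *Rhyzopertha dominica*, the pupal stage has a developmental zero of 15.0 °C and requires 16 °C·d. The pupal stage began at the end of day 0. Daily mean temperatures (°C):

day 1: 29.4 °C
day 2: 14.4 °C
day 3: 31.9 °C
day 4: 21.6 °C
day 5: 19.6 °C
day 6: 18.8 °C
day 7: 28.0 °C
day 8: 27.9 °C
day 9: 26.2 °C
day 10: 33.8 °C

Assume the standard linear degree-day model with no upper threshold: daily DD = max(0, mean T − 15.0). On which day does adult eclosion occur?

day 3

Daily DD above 15.0 °C: 14.4, 0.0, 16.9, 6.6, 4.6, 3.8, 13.0, 12.9, 11.2, 18.8.
Cumulative: 14.4, 14.4, 31.3, 37.9, 42.5, 46.3, 59.3, 72.2, 83.4, 102.2.
The total first reaches 16 DD on day 3.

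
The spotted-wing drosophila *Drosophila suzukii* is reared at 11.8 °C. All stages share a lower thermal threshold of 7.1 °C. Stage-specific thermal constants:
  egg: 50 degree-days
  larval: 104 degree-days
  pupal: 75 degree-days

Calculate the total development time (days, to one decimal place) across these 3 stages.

48.7 days

Daily accumulation at 11.8 °C = 11.8 − 7.1 = 4.7 DD/day.
Total K = 50 + 104 + 75 = 229 DD.
Total duration = 229 / 4.7 = 48.723 ≈ 48.7 days.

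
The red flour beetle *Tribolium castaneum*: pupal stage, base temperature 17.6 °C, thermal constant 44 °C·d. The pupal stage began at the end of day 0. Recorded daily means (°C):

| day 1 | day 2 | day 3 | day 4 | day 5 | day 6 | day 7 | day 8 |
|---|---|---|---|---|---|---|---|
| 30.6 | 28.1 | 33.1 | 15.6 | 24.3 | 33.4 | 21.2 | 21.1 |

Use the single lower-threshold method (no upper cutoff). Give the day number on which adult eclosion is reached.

day 5

Daily DD above 17.6 °C: 13.0, 10.5, 15.5, 0.0, 6.7, 15.8, 3.6, 3.5.
Cumulative: 13.0, 23.5, 39.0, 39.0, 45.7, 61.5, 65.1, 68.6.
The total first reaches 44 DD on day 5.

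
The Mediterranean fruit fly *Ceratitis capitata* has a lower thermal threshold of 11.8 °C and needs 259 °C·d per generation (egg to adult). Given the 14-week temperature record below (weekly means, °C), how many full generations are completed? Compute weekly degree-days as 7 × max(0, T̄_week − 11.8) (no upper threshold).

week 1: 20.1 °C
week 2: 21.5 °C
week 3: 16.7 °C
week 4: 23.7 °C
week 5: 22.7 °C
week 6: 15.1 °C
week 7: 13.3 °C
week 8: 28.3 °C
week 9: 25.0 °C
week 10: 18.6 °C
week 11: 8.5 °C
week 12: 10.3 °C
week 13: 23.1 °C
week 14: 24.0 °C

2 generations

Weekly DD (7 × max(0, T̄ − 11.8)): 58.1, 67.9, 34.3, 83.3, 76.3, 23.1, 10.5, 115.5, 92.4, 47.6, 0.0, 0.0, 79.1, 85.4.
Season total = 773.5 DD.
Complete generations = ⌊773.5 / 259⌋ = 2.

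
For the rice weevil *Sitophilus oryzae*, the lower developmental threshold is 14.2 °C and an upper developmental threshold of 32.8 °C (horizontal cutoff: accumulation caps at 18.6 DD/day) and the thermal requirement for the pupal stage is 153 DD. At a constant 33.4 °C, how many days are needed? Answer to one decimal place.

Temperature 33.4 °C exceeds the upper threshold, so daily accumulation caps at 32.8 − 14.2 = 18.6 DD/day.
Duration = 153 / 18.6 = 8.226 ≈ 8.2 days.

8.2 days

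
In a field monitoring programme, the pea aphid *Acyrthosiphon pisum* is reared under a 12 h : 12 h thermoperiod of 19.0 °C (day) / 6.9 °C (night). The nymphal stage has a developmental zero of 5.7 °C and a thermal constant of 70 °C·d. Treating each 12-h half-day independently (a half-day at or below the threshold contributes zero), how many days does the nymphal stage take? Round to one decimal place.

Day half: max(0, 19.0 − 5.7) × 0.5 = 13.3 × 0.5 = 6.65 DD.
Night half: max(0, 6.9 − 5.7) × 0.5 = 1.2 × 0.5 = 0.60 DD.
Per 24 h: 7.25 DD/day.
Duration = 70 / 7.25 = 9.655 ≈ 9.7 days.

9.7 days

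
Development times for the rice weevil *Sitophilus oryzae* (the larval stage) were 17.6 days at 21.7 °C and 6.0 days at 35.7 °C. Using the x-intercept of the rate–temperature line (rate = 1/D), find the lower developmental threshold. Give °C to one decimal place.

14.5 °C

Under the model K = D·(T − T_b), so D₁·(T₁ − T_b) = D₂·(T₂ − T_b).
17.6·(21.7 − T_b) = 6.0·(35.7 − T_b)
T_b = (17.6·21.7 − 6.0·35.7) / (17.6 − 6.0) = 167.72 / 11.6 = 14.459 °C ≈ 14.5 °C.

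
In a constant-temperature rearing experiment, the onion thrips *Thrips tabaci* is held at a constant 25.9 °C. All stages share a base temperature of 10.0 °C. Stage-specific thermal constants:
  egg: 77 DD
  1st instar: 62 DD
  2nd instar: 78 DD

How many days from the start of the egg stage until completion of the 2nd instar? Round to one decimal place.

13.6 days

Daily accumulation at 25.9 °C = 25.9 − 10.0 = 15.9 DD/day.
Total K = 77 + 62 + 78 = 217 DD.
Total duration = 217 / 15.9 = 13.648 ≈ 13.6 days.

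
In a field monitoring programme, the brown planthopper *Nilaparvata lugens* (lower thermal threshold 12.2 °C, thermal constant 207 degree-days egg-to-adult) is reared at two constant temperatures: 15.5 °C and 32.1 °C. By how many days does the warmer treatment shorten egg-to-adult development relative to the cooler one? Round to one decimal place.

52.3 days

At 15.5 °C: 207 / (15.5 − 12.2) = 207 / 3.3 = 62.727 d.
At 32.1 °C: 207 / (32.1 − 12.2) = 207 / 19.9 = 10.402 d.
Difference = |62.727 − 10.402| = 52.325 ≈ 52.3 days.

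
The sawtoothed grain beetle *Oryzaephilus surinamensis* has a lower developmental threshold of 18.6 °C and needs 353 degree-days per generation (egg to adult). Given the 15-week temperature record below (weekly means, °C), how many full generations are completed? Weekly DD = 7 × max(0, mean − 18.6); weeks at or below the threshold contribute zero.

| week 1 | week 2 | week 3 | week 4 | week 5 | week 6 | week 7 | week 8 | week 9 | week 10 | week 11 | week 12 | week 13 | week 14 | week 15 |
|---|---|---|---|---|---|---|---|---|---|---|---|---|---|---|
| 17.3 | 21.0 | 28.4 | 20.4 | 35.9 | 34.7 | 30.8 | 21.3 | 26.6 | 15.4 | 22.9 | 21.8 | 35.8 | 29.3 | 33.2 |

Weekly DD (7 × max(0, T̄ − 18.6)): 0.0, 16.8, 68.6, 12.6, 121.1, 112.7, 85.4, 18.9, 56.0, 0.0, 30.1, 22.4, 120.4, 74.9, 102.2.
Season total = 842.1 DD.
Complete generations = ⌊842.1 / 353⌋ = 2.

2 generations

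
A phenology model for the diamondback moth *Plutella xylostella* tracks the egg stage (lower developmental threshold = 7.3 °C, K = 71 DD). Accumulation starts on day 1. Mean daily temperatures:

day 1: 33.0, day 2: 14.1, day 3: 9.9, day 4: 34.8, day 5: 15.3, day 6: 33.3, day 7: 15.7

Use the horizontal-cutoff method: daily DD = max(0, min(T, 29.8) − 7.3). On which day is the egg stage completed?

day 6

Daily DD above 7.3 °C (capped at 22.5): 22.5, 6.8, 2.6, 22.5, 8.0, 22.5, 8.4.
Cumulative: 22.5, 29.3, 31.9, 54.4, 62.4, 84.9, 93.3.
The total first reaches 71 DD on day 6.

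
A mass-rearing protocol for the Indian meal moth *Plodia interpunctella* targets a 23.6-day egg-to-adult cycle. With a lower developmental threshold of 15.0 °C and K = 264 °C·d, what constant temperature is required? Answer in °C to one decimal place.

26.2 °C

Required daily accumulation = 264 / 23.6 = 11.186 DD/day.
T = T_base + 11.186 = 15.0 + 11.186 = 26.186 ≈ 26.2 °C.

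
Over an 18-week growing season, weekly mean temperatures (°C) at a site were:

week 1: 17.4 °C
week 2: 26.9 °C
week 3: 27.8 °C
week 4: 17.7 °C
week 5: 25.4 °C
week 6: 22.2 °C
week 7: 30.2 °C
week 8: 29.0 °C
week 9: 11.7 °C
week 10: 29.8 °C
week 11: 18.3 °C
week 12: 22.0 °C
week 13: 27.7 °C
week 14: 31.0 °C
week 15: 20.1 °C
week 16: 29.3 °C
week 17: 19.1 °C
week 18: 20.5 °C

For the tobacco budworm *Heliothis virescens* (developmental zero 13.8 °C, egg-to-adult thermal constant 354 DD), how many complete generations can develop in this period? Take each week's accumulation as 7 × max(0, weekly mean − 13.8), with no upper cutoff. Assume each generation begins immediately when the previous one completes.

Weekly DD (7 × max(0, T̄ − 13.8)): 25.2, 91.7, 98.0, 27.3, 81.2, 58.8, 114.8, 106.4, 0.0, 112.0, 31.5, 57.4, 97.3, 120.4, 44.1, 108.5, 37.1, 46.9.
Season total = 1258.6 DD.
Complete generations = ⌊1258.6 / 354⌋ = 3.

3 generations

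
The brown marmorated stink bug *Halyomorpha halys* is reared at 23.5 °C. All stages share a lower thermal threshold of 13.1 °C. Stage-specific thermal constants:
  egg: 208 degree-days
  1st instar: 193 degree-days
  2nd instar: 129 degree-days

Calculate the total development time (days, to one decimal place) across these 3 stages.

51.0 days

Daily accumulation at 23.5 °C = 23.5 − 13.1 = 10.4 DD/day.
Total K = 208 + 193 + 129 = 530 DD.
Total duration = 530 / 10.4 = 50.962 ≈ 51.0 days.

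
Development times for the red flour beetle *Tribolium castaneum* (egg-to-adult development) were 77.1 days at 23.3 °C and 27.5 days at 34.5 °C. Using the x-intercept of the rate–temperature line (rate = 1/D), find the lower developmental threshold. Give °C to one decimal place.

17.1 °C

Linear rate model ⇒ the product D·(T − T_b) is constant across temperatures.
77.1·(23.3 − T_b) = 27.5·(34.5 − T_b)
T_b = (77.1·23.3 − 27.5·34.5) / (77.1 − 27.5) = 847.68 / 49.6 = 17.090 °C ≈ 17.1 °C.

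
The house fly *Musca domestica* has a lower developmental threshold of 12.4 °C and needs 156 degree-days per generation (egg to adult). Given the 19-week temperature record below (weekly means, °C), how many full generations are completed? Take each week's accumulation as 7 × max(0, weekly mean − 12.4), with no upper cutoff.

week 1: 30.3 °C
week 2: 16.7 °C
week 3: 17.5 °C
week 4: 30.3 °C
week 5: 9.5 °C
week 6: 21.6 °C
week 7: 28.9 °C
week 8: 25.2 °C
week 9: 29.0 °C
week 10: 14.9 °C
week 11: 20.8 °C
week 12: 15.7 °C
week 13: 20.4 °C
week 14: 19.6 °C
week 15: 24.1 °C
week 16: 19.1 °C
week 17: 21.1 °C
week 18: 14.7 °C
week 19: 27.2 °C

7 generations

Weekly DD (7 × max(0, T̄ − 12.4)): 125.3, 30.1, 35.7, 125.3, 0.0, 64.4, 115.5, 89.6, 116.2, 17.5, 58.8, 23.1, 56.0, 50.4, 81.9, 46.9, 60.9, 16.1, 103.6.
Season total = 1217.3 DD.
Complete generations = ⌊1217.3 / 156⌋ = 7.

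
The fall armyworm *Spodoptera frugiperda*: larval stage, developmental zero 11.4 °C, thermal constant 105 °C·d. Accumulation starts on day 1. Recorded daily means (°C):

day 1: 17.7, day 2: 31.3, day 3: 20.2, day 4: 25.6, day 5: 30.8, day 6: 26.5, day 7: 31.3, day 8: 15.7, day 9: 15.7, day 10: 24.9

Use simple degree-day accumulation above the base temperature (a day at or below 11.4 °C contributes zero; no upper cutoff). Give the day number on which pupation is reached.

Daily DD above 11.4 °C: 6.3, 19.9, 8.8, 14.2, 19.4, 15.1, 19.9, 4.3, 4.3, 13.5.
Cumulative: 6.3, 26.2, 35.0, 49.2, 68.6, 83.7, 103.6, 107.9, 112.2, 125.7.
The total first reaches 105 DD on day 8.

day 8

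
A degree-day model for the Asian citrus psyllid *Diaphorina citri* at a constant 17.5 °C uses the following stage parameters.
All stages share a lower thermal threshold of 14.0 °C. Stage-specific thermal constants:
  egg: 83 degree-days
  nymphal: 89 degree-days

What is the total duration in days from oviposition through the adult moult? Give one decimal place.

Daily accumulation at 17.5 °C = 17.5 − 14.0 = 3.5 DD/day.
Total K = 83 + 89 = 172 DD.
Total duration = 172 / 3.5 = 49.143 ≈ 49.1 days.

49.1 days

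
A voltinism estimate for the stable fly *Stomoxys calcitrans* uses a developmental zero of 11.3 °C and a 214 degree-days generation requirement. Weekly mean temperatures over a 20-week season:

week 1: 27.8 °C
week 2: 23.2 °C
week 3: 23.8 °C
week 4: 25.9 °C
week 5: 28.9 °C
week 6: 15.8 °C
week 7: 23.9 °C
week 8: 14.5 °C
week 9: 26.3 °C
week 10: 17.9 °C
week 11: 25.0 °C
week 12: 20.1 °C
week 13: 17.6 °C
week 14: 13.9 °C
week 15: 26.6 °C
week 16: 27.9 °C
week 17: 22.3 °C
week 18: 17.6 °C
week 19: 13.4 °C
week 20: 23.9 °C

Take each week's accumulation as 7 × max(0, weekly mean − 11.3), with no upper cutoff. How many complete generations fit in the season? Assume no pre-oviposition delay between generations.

Weekly DD (7 × max(0, T̄ − 11.3)): 115.5, 83.3, 87.5, 102.2, 123.2, 31.5, 88.2, 22.4, 105.0, 46.2, 95.9, 61.6, 44.1, 18.2, 107.1, 116.2, 77.0, 44.1, 14.7, 88.2.
Season total = 1472.1 DD.
Complete generations = ⌊1472.1 / 214⌋ = 6.

6 generations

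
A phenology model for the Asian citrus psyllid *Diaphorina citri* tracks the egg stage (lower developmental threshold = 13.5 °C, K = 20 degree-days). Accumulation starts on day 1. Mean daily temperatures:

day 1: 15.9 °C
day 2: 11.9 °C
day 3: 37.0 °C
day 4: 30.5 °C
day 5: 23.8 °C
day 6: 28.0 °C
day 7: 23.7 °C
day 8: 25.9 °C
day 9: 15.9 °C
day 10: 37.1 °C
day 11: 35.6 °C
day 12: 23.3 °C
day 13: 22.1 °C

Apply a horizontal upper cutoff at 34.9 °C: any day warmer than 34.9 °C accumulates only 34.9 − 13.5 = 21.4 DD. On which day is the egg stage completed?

Daily DD above 13.5 °C (capped at 21.4): 2.4, 0.0, 21.4, 17.0, 10.3, 14.5, 10.2, 12.4, 2.4, 21.4, 21.4, 9.8, 8.6.
Cumulative: 2.4, 2.4, 23.8, 40.8, 51.1, 65.6, 75.8, 88.2, 90.6, 112.0, 133.4, 143.2, 151.8.
The total first reaches 20 DD on day 3.

day 3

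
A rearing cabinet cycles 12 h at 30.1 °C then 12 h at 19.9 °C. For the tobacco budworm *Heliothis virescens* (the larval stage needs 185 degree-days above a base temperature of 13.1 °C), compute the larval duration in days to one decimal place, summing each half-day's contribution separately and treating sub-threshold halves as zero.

Day half: max(0, 30.1 − 13.1) × 0.5 = 17.0 × 0.5 = 8.50 DD.
Night half: max(0, 19.9 − 13.1) × 0.5 = 6.8 × 0.5 = 3.40 DD.
Per 24 h: 11.90 DD/day.
Duration = 185 / 11.90 = 15.546 ≈ 15.5 days.

15.5 days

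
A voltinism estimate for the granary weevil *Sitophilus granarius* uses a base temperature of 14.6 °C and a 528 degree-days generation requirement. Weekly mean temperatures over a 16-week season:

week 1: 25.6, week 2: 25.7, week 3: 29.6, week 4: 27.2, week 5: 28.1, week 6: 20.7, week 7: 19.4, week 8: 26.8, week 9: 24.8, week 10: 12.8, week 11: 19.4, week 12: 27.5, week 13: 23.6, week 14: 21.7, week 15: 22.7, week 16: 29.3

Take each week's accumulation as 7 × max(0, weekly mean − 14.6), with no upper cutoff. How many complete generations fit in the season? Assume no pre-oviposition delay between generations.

2 generations

Weekly DD (7 × max(0, T̄ − 14.6)): 77.0, 77.7, 105.0, 88.2, 94.5, 42.7, 33.6, 85.4, 71.4, 0.0, 33.6, 90.3, 63.0, 49.7, 56.7, 102.9.
Season total = 1071.7 DD.
Complete generations = ⌊1071.7 / 528⌋ = 2.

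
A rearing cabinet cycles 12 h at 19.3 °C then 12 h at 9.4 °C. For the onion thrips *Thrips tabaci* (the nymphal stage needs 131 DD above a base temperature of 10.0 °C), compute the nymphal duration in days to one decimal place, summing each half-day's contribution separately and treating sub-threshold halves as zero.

28.2 days

Day half: max(0, 19.3 − 10.0) × 0.5 = 9.3 × 0.5 = 4.65 DD.
Night half: max(0, 9.4 − 10.0) × 0.5 = 0.0 × 0.5 = 0.00 DD.
Per 24 h: 4.65 DD/day.
Duration = 131 / 4.65 = 28.172 ≈ 28.2 days.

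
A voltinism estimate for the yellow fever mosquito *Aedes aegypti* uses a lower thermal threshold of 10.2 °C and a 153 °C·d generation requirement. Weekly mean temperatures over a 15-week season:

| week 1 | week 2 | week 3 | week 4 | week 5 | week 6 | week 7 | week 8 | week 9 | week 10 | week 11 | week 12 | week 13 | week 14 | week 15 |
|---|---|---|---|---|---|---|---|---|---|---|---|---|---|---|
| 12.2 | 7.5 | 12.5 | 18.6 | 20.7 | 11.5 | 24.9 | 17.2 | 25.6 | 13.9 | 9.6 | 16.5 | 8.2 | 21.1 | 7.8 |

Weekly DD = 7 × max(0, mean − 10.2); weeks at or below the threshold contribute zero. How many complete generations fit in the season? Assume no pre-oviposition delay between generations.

3 generations

Weekly DD (7 × max(0, T̄ − 10.2)): 14.0, 0.0, 16.1, 58.8, 73.5, 9.1, 102.9, 49.0, 107.8, 25.9, 0.0, 44.1, 0.0, 76.3, 0.0.
Season total = 577.5 DD.
Complete generations = ⌊577.5 / 153⌋ = 3.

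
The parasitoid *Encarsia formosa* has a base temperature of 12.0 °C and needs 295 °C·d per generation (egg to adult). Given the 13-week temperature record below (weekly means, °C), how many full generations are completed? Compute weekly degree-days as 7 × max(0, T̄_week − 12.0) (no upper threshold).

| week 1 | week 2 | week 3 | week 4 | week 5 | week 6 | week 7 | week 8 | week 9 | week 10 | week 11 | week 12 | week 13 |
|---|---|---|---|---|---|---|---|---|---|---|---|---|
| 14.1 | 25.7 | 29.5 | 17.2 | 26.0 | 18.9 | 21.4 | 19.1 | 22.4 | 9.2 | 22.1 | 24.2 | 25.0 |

Weekly DD (7 × max(0, T̄ − 12.0)): 14.7, 95.9, 122.5, 36.4, 98.0, 48.3, 65.8, 49.7, 72.8, 0.0, 70.7, 85.4, 91.0.
Season total = 851.2 DD.
Complete generations = ⌊851.2 / 295⌋ = 2.

2 generations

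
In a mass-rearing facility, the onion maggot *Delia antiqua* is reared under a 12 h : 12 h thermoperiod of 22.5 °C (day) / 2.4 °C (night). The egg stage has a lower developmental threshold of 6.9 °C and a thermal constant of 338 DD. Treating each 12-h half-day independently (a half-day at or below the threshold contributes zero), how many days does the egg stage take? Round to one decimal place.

Day half: max(0, 22.5 − 6.9) × 0.5 = 15.6 × 0.5 = 7.80 DD.
Night half: max(0, 2.4 − 6.9) × 0.5 = 0.0 × 0.5 = 0.00 DD.
Per 24 h: 7.80 DD/day.
Duration = 338 / 7.80 = 43.333 ≈ 43.3 days.

43.3 days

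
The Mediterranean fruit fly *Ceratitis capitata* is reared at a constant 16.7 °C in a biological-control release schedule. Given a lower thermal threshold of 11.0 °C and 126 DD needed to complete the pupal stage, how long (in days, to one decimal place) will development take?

22.1 days

Daily accumulation = 16.7 − 11.0 = 5.7 DD/day.
Duration = 126 / 5.7 = 22.105 ≈ 22.1 days.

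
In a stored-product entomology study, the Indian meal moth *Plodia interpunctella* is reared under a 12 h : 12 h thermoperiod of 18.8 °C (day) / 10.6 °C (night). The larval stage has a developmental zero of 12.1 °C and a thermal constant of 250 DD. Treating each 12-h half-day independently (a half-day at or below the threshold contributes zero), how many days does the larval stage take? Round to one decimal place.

Day half: max(0, 18.8 − 12.1) × 0.5 = 6.7 × 0.5 = 3.35 DD.
Night half: max(0, 10.6 − 12.1) × 0.5 = 0.0 × 0.5 = 0.00 DD.
Per 24 h: 3.35 DD/day.
Duration = 250 / 3.35 = 74.627 ≈ 74.6 days.

74.6 days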